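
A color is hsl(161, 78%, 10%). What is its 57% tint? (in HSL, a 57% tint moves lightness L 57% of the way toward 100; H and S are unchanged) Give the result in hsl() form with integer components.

hsl(161, 78%, 61%)

L moves 57% from 10 toward 100: 10 + 51.3 = 61.3 → 61.
H and S are unchanged.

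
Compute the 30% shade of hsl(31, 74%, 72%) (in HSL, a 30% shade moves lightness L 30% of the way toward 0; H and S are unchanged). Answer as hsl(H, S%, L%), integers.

hsl(31, 74%, 50%)

L moves 30% from 72 toward 0: 72 − 21.6 = 50.4 → 50.
H and S are unchanged.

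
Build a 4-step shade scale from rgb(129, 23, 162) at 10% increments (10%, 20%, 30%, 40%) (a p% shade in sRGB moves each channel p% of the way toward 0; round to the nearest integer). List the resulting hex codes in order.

#741592, #671282, #5a1071, #4d0e61

10%: (129 − 12.9 = 116.1→116, 23 − 2.3 = 20.7→21, 162 − 16.2 = 145.8→146) → #741592
20%: (129 − 25.8 = 103.2→103, 23 − 4.6 = 18.4→18, 162 − 32.4 = 129.6→130) → #671282
30%: (129 − 38.7 = 90.3→90, 23 − 6.9 = 16.1→16, 162 − 48.6 = 113.4→113) → #5a1071
40%: (129 − 51.6 = 77.4→77, 23 − 9.2 = 13.8→14, 162 − 64.8 = 97.2→97) → #4d0e61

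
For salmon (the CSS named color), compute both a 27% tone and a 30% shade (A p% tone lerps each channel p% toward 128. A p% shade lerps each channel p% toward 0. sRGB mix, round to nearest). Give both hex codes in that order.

CSS salmon is rgb(250, 128, 114).
27% tone:
  R: 250 − 32.94 = 217.06 → 217
  G: 128 + 0 = 128 → 128
  B: 114 + 0.27×(128−114) = 114 + 3.78 = 117.78 → 118
  → #d98076
30% shade:
  R: 250 + 0.3×(0−250) = 250 − 75 = 175 → 175
  G: 128 − 38.4 = 89.6 → 90
  B: 114 − 34.2 = 79.8 → 80
  → #af5a50

#d98076, #af5a50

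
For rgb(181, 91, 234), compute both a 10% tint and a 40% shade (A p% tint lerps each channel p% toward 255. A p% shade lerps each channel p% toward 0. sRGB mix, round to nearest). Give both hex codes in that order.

#BC6BEC, #6D378C

10% tint:
  R: 181 + 0.1×(255−181) = 181 + 7.4 = 188.4 → 188
  G: 91 + 0.1×(255−91) = 91 + 16.4 = 107.4 → 107
  B: 234 + 2.1 = 236.1 → 236
  → #BC6BEC
40% shade:
  R: 181 − 72.4 = 108.6 → 109
  G: 91 − 36.4 = 54.6 → 55
  B: 234 + 0.4×(0−234) = 234 − 93.6 = 140.4 → 140
  → #6D378C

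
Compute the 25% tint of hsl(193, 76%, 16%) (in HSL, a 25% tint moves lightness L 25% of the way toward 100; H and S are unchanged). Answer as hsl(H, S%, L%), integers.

hsl(193, 76%, 37%)

L moves 25% from 16 toward 100: 16 + 21 = 37 → 37.
H and S are unchanged.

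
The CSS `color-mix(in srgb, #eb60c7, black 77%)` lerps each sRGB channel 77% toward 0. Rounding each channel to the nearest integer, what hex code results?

#36162e

#eb60c7 is rgb(235, 96, 199).
Lerp each channel 77% toward 0:
  R: 235 + 0.77×(0−235) = 235 − 180.95 = 54.05 → 54
  G: 96 + 0.77×(0−96) = 96 − 73.92 = 22.08 → 22
  B: 199 + 0.77×(0−199) = 199 − 153.23 = 45.77 → 46
rgb(54, 22, 46) = #36162e.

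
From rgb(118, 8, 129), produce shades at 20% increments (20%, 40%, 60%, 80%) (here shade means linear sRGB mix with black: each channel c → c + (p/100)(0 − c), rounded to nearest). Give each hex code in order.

#5E0667, #47054D, #2F0334, #18021A

20%: (118 − 23.6 = 94.4→94, 8 − 1.6 = 6.4→6, 129 − 25.8 = 103.2→103) → #5E0667
40%: (118 − 47.2 = 70.8→71, 8 − 3.2 = 4.8→5, 129 − 51.6 = 77.4→77) → #47054D
60%: (118 − 70.8 = 47.2→47, 8 − 4.8 = 3.2→3, 129 − 77.4 = 51.6→52) → #2F0334
80%: (118 − 94.4 = 23.6→24, 8 − 6.4 = 1.6→2, 129 − 103.2 = 25.8→26) → #18021A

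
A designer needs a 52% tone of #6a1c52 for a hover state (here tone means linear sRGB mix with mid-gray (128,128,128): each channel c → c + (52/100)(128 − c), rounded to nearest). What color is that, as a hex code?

#6a1c52 is rgb(106, 28, 82).
Per channel, c → c + 0.52(128 − c):
  R: 106 + 0.52×(128−106) = 106 + 11.44 = 117.44 → 117
  G: 28 + 52 = 80 → 80
  B: 82 + 23.92 = 105.92 → 106
rgb(117, 80, 106) = #75506a.

#75506a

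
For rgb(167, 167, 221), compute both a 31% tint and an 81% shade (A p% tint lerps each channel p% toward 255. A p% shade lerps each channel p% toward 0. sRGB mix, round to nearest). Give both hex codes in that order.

#c2c2e8, #20202a

31% tint:
  R: 167 + 0.31×(255−167) = 167 + 27.28 = 194.28 → 194
  G: 167 + 27.28 = 194.28 → 194
  B: 221 + 10.54 = 231.54 → 232
  → #c2c2e8
81% shade:
  R: 167 − 135.27 = 31.73 → 32
  G: 167 + 0.81×(0−167) = 167 − 135.27 = 31.73 → 32
  B: 221 − 179.01 = 41.99 → 42
  → #20202a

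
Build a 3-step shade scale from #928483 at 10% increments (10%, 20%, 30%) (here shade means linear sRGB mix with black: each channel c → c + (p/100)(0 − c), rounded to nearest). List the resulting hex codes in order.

#928483 is rgb(146, 132, 131).
10%: (146 − 14.6 = 131.4→131, 132 − 13.2 = 118.8→119, 131 − 13.1 = 117.9→118) → #837776
20%: (146 − 29.2 = 116.8→117, 132 − 26.4 = 105.6→106, 131 − 26.2 = 104.8→105) → #756A69
30%: (146 − 43.8 = 102.2→102, 132 − 39.6 = 92.4→92, 131 − 39.3 = 91.7→92) → #665C5C

#837776, #756A69, #665C5C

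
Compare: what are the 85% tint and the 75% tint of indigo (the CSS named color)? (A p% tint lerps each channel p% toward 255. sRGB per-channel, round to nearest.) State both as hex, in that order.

#E4D9EC, #D2BFE0

CSS indigo is rgb(75, 0, 130).
85% tint:
  R: 75 + 0.85×(255−75) = 75 + 153 = 228 → 228
  G: 0 + 216.75 = 216.75 → 217
  B: 130 + 0.85×(255−130) = 130 + 106.25 = 236.25 → 236
  → #E4D9EC
75% tint:
  R: 75 + 0.75×(255−75) = 75 + 135 = 210 → 210
  G: 0 + 0.75×(255−0) = 0 + 191.25 = 191.25 → 191
  B: 130 + 93.75 = 223.75 → 224
  → #D2BFE0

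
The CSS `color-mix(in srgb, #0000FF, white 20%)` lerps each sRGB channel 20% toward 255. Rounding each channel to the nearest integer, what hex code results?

#0000FF is rgb(0, 0, 255).
A 20% tint moves each channel 20% toward 255:
  R: 0 + 0.2×(255−0) = 0 + 51 = 51 → 51
  G: 0 + 51 = 51 → 51
  B: 255 + 0.2×(255−255) = 255 + 0 = 255 → 255
rgb(51, 51, 255) = #3333FF.

#3333FF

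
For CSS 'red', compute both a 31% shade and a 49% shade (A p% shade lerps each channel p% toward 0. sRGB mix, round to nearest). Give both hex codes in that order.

CSS red is rgb(255, 0, 0).
31% shade:
  R: 255 + 0.31×(0−255) = 255 − 79.05 = 175.95 → 176
  G: 0 + 0.31×(0−0) = 0 + 0 = 0 → 0
  B: 0 + 0 = 0 → 0
  → #B00000
49% shade:
  R: 255 + 0.49×(0−255) = 255 − 124.95 = 130.05 → 130
  G: 0 + 0.49×(0−0) = 0 + 0 = 0 → 0
  B: 0 + 0.49×(0−0) = 0 + 0 = 0 → 0
  → #820000

#B00000, #820000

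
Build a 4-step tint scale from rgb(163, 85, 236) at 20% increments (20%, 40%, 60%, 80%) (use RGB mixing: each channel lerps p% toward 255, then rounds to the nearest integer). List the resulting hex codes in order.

#B577F0, #C899F4, #DABBF7, #EDDDFB

20%: (163 + 18.4 = 181.4→181, 85 + 34 = 119→119, 236 + 3.8 = 239.8→240) → #B577F0
40%: (163 + 36.8 = 199.8→200, 85 + 68 = 153→153, 236 + 7.6 = 243.6→244) → #C899F4
60%: (163 + 55.2 = 218.2→218, 85 + 102 = 187→187, 236 + 11.4 = 247.4→247) → #DABBF7
80%: (163 + 73.6 = 236.6→237, 85 + 136 = 221→221, 236 + 15.2 = 251.2→251) → #EDDDFB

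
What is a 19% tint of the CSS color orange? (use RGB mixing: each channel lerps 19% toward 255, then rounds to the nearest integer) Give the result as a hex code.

CSS orange is rgb(255, 165, 0).
A 19% tint moves each channel 19% toward 255:
  R: 255 + 0 = 255 → 255
  G: 165 + 0.19×(255−165) = 165 + 17.1 = 182.1 → 182
  B: 0 + 0.19×(255−0) = 0 + 48.45 = 48.45 → 48
rgb(255, 182, 48) = #ffb630.

#ffb630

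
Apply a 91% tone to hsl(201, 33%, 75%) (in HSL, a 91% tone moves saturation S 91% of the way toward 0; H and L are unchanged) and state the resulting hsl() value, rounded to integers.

S moves 91% from 33 toward 0: 33 − 30.03 = 2.97 → 3.
H and L are unchanged.

hsl(201, 3%, 75%)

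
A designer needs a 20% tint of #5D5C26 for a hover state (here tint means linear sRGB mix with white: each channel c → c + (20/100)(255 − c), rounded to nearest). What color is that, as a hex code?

#5D5C26 is rgb(93, 92, 38).
Lerp each channel 20% toward 255:
  R: 93 + 32.4 = 125.4 → 125
  G: 92 + 0.2×(255−92) = 92 + 32.6 = 124.6 → 125
  B: 38 + 0.2×(255−38) = 38 + 43.4 = 81.4 → 81
rgb(125, 125, 81) = #7D7D51.

#7D7D51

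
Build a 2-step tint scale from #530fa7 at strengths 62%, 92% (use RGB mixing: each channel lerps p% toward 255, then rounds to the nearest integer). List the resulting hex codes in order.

#bea4de, #f1ecf8

#530fa7 is rgb(83, 15, 167).
62%: (83 + 106.64 = 189.64→190, 15 + 148.8 = 163.8→164, 167 + 54.56 = 221.56→222) → #bea4de
92%: (83 + 158.24 = 241.24→241, 15 + 220.8 = 235.8→236, 167 + 80.96 = 247.96→248) → #f1ecf8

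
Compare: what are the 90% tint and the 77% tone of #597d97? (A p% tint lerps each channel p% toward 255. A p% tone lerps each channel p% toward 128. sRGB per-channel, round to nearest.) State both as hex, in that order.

#eef2f5, #777f85

#597d97 is rgb(89, 125, 151).
90% tint:
  R: 89 + 0.9×(255−89) = 89 + 149.4 = 238.4 → 238
  G: 125 + 0.9×(255−125) = 125 + 117 = 242 → 242
  B: 151 + 93.6 = 244.6 → 245
  → #eef2f5
77% tone:
  R: 89 + 0.77×(128−89) = 89 + 30.03 = 119.03 → 119
  G: 125 + 0.77×(128−125) = 125 + 2.31 = 127.31 → 127
  B: 151 + 0.77×(128−151) = 151 − 17.71 = 133.29 → 133
  → #777f85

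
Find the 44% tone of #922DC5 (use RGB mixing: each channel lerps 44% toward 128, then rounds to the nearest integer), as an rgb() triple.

#922DC5 is rgb(146, 45, 197).
A 44% tone moves each channel 44% toward 128:
  R: 146 + 0.44×(128−146) = 146 − 7.92 = 138.08 → 138
  G: 45 + 36.52 = 81.52 → 82
  B: 197 − 30.36 = 166.64 → 167

rgb(138, 82, 167)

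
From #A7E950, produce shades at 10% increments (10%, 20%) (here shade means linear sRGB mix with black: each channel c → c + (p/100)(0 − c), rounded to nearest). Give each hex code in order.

#A7E950 is rgb(167, 233, 80).
10%: (167 − 16.7 = 150.3→150, 233 − 23.3 = 209.7→210, 80 − 8 = 72→72) → #96D248
20%: (167 − 33.4 = 133.6→134, 233 − 46.6 = 186.4→186, 80 − 16 = 64→64) → #86BA40

#96D248, #86BA40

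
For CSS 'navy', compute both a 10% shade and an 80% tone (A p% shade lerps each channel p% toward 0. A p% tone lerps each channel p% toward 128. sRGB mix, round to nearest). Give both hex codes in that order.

#000073, #666680

CSS navy is rgb(0, 0, 128).
10% shade:
  R: 0 + 0.1×(0−0) = 0 + 0 = 0 → 0
  G: 0 + 0.1×(0−0) = 0 + 0 = 0 → 0
  B: 128 + 0.1×(0−128) = 128 − 12.8 = 115.2 → 115
  → #000073
80% tone:
  R: 0 + 0.8×(128−0) = 0 + 102.4 = 102.4 → 102
  G: 0 + 0.8×(128−0) = 0 + 102.4 = 102.4 → 102
  B: 128 + 0.8×(128−128) = 128 + 0 = 128 → 128
  → #666680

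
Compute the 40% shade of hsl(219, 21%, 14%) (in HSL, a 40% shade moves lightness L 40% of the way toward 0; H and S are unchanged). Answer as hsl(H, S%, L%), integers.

hsl(219, 21%, 8%)

L moves 40% from 14 toward 0: 14 − 5.6 = 8.4 → 8.
H and S are unchanged.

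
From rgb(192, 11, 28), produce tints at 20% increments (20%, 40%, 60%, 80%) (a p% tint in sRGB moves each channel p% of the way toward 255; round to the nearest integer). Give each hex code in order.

20%: (192 + 12.6 = 204.6→205, 11 + 48.8 = 59.8→60, 28 + 45.4 = 73.4→73) → #CD3C49
40%: (192 + 25.2 = 217.2→217, 11 + 97.6 = 108.6→109, 28 + 90.8 = 118.8→119) → #D96D77
60%: (192 + 37.8 = 229.8→230, 11 + 146.4 = 157.4→157, 28 + 136.2 = 164.2→164) → #E69DA4
80%: (192 + 50.4 = 242.4→242, 11 + 195.2 = 206.2→206, 28 + 181.6 = 209.6→210) → #F2CED2

#CD3C49, #D96D77, #E69DA4, #F2CED2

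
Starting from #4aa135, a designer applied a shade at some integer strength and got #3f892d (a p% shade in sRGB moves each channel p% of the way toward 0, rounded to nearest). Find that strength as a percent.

15%

#4aa135 is rgb(74, 161, 53); #3f892d is rgb(63, 137, 45).
On the G channel (widest range): 137 ≈ 161 + (p/100)(0 − 161), so p ≈ 100×(137 − 161)/(0 − 161) = -2400/-161 = 14.91.
p = 15 reproduces all three channels after rounding.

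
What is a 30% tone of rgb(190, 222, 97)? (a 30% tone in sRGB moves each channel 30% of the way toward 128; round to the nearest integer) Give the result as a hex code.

A 30% tone moves each channel 30% toward 128:
  R: 190 + 0.3×(128−190) = 190 − 18.6 = 171.4 → 171
  G: 222 − 28.2 = 193.8 → 194
  B: 97 + 9.3 = 106.3 → 106
rgb(171, 194, 106) = #ABC26A.

#ABC26A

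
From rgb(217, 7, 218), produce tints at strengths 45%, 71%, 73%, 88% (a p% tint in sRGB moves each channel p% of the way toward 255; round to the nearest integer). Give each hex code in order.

45%: (217 + 17.1 = 234.1→234, 7 + 111.6 = 118.6→119, 218 + 16.65 = 234.65→235) → #ea77eb
71%: (217 + 26.98 = 243.98→244, 7 + 176.08 = 183.08→183, 218 + 26.27 = 244.27→244) → #f4b7f4
73%: (217 + 27.74 = 244.74→245, 7 + 181.04 = 188.04→188, 218 + 27.01 = 245.01→245) → #f5bcf5
88%: (217 + 33.44 = 250.44→250, 7 + 218.24 = 225.24→225, 218 + 32.56 = 250.56→251) → #fae1fb

#ea77eb, #f4b7f4, #f5bcf5, #fae1fb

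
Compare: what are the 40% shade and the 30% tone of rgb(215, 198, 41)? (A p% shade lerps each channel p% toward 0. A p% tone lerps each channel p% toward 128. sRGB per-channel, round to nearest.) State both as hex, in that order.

40% shade:
  R: 215 − 86 = 129 → 129
  G: 198 + 0.4×(0−198) = 198 − 79.2 = 118.8 → 119
  B: 41 + 0.4×(0−41) = 41 − 16.4 = 24.6 → 25
  → #817719
30% tone:
  R: 215 − 26.1 = 188.9 → 189
  G: 198 + 0.3×(128−198) = 198 − 21 = 177 → 177
  B: 41 + 26.1 = 67.1 → 67
  → #bdb143

#817719, #bdb143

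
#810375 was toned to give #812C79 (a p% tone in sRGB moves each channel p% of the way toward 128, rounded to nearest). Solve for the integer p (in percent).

#810375 is rgb(129, 3, 117); #812C79 is rgb(129, 44, 121).
On the G channel (widest range): 44 ≈ 3 + (p/100)(128 − 3), so p ≈ 100×(44 − 3)/(128 − 3) = 4100/125 = 32.80.
p = 33 reproduces all three channels after rounding.

33%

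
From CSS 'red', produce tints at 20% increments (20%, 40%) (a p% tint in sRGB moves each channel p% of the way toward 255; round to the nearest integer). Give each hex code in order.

CSS red is rgb(255, 0, 0).
20%: (255→255, 0 + 51 = 51→51, 0 + 51 = 51→51) → #FF3333
40%: (255→255, 0 + 102 = 102→102, 0 + 102 = 102→102) → #FF6666

#FF3333, #FF6666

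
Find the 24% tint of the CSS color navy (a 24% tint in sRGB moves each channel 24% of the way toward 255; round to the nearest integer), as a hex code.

#3d3d9e

CSS navy is rgb(0, 0, 128).
Lerp each channel 24% toward 255:
  R: 0 + 0.24×(255−0) = 0 + 61.2 = 61.2 → 61
  G: 0 + 61.2 = 61.2 → 61
  B: 128 + 0.24×(255−128) = 128 + 30.48 = 158.48 → 158
rgb(61, 61, 158) = #3d3d9e.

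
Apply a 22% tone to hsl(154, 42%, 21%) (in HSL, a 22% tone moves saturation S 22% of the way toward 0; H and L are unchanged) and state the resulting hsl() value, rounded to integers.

S moves 22% from 42 toward 0: 42 − 9.24 = 32.76 → 33.
H and L are unchanged.

hsl(154, 33%, 21%)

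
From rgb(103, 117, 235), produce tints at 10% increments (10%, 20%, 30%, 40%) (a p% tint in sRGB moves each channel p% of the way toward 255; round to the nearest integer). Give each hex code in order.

#7683ED, #8591EF, #959EF1, #A4ACF3

10%: (103 + 15.2 = 118.2→118, 117 + 13.8 = 130.8→131, 235 + 2 = 237→237) → #7683ED
20%: (103 + 30.4 = 133.4→133, 117 + 27.6 = 144.6→145, 235 + 4 = 239→239) → #8591EF
30%: (103 + 45.6 = 148.6→149, 117 + 41.4 = 158.4→158, 235 + 6 = 241→241) → #959EF1
40%: (103 + 60.8 = 163.8→164, 117 + 55.2 = 172.2→172, 235 + 8 = 243→243) → #A4ACF3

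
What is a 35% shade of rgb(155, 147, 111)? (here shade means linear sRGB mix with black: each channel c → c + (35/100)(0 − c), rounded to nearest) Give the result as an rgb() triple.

rgb(101, 96, 72)

Per channel, c → c + 0.35(0 − c):
  R: 155 + 0.35×(0−155) = 155 − 54.25 = 100.75 → 101
  G: 147 − 51.45 = 95.55 → 96
  B: 111 + 0.35×(0−111) = 111 − 38.85 = 72.15 → 72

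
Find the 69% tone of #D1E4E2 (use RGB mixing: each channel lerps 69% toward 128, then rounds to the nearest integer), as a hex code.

#D1E4E2 is rgb(209, 228, 226).
Per channel, c → c + 0.69(128 − c):
  R: 209 − 55.89 = 153.11 → 153
  G: 228 − 69 = 159 → 159
  B: 226 − 67.62 = 158.38 → 158
rgb(153, 159, 158) = #999F9E.

#999F9E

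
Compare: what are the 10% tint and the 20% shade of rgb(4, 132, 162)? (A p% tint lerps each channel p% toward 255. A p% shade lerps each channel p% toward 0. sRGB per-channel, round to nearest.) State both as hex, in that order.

10% tint:
  R: 4 + 0.1×(255−4) = 4 + 25.1 = 29.1 → 29
  G: 132 + 0.1×(255−132) = 132 + 12.3 = 144.3 → 144
  B: 162 + 0.1×(255−162) = 162 + 9.3 = 171.3 → 171
  → #1d90ab
20% shade:
  R: 4 + 0.2×(0−4) = 4 − 0.8 = 3.2 → 3
  G: 132 − 26.4 = 105.6 → 106
  B: 162 − 32.4 = 129.6 → 130
  → #036a82

#1d90ab, #036a82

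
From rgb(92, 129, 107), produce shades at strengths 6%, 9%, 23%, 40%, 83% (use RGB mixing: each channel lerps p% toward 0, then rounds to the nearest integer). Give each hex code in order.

#567965, #547561, #476352, #374D40, #101612

6%: (92 − 5.52 = 86.48→86, 129 − 7.74 = 121.26→121, 107 − 6.42 = 100.58→101) → #567965
9%: (92 − 8.28 = 83.72→84, 129 − 11.61 = 117.39→117, 107 − 9.63 = 97.37→97) → #547561
23%: (92 − 21.16 = 70.84→71, 129 − 29.67 = 99.33→99, 107 − 24.61 = 82.39→82) → #476352
40%: (92 − 36.8 = 55.2→55, 129 − 51.6 = 77.4→77, 107 − 42.8 = 64.2→64) → #374D40
83%: (92 − 76.36 = 15.64→16, 129 − 107.07 = 21.93→22, 107 − 88.81 = 18.19→18) → #101612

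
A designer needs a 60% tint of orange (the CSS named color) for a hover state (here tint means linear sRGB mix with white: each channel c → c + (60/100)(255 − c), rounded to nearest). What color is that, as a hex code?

CSS orange is rgb(255, 165, 0).
Lerp each channel 60% toward 255:
  R: 255 + 0.6×(255−255) = 255 + 0 = 255 → 255
  G: 165 + 0.6×(255−165) = 165 + 54 = 219 → 219
  B: 0 + 153 = 153 → 153
rgb(255, 219, 153) = #FFDB99.

#FFDB99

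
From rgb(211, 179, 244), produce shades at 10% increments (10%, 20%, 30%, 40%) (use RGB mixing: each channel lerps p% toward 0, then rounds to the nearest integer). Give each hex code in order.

#BEA1DC, #A98FC3, #947DAB, #7F6B92

10%: (211 − 21.1 = 189.9→190, 179 − 17.9 = 161.1→161, 244 − 24.4 = 219.6→220) → #BEA1DC
20%: (211 − 42.2 = 168.8→169, 179 − 35.8 = 143.2→143, 244 − 48.8 = 195.2→195) → #A98FC3
30%: (211 − 63.3 = 147.7→148, 179 − 53.7 = 125.3→125, 244 − 73.2 = 170.8→171) → #947DAB
40%: (211 − 84.4 = 126.6→127, 179 − 71.6 = 107.4→107, 244 − 97.6 = 146.4→146) → #7F6B92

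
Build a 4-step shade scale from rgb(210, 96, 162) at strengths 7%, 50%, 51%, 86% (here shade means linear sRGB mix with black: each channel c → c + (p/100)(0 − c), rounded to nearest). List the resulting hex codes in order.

7%: (210 − 14.7 = 195.3→195, 96 − 6.72 = 89.28→89, 162 − 11.34 = 150.66→151) → #C35997
50%: (210 − 105 = 105→105, 96 − 48 = 48→48, 162 − 81 = 81→81) → #693051
51%: (210 − 107.1 = 102.9→103, 96 − 48.96 = 47.04→47, 162 − 82.62 = 79.38→79) → #672F4F
86%: (210 − 180.6 = 29.4→29, 96 − 82.56 = 13.44→13, 162 − 139.32 = 22.68→23) → #1D0D17

#C35997, #693051, #672F4F, #1D0D17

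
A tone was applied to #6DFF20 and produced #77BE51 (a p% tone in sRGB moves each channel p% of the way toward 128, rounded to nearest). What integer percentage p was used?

51%

#6DFF20 is rgb(109, 255, 32); #77BE51 is rgb(119, 190, 81).
On the G channel (widest range): 190 ≈ 255 + (p/100)(128 − 255), so p ≈ 100×(190 − 255)/(128 − 255) = -6500/-127 = 51.18.
p = 51 reproduces all three channels after rounding.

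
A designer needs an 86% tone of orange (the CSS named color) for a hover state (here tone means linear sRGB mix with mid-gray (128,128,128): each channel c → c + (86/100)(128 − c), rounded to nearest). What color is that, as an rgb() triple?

CSS orange is rgb(255, 165, 0).
Per channel, c → c + 0.86(128 − c):
  R: 255 − 109.22 = 145.78 → 146
  G: 165 − 31.82 = 133.18 → 133
  B: 0 + 0.86×(128−0) = 0 + 110.08 = 110.08 → 110

rgb(146, 133, 110)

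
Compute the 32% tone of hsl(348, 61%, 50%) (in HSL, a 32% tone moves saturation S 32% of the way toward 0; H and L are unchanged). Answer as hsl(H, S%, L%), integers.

hsl(348, 41%, 50%)

S moves 32% from 61 toward 0: 61 − 19.52 = 41.48 → 41.
H and L are unchanged.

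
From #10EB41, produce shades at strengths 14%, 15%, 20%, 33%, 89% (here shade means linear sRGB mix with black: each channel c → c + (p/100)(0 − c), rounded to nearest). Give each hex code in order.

#10EB41 is rgb(16, 235, 65).
14%: (16 − 2.24 = 13.76→14, 235 − 32.9 = 202.1→202, 65 − 9.1 = 55.9→56) → #0ECA38
15%: (16 − 2.4 = 13.6→14, 235 − 35.25 = 199.75→200, 65 − 9.75 = 55.25→55) → #0EC837
20%: (16 − 3.2 = 12.8→13, 235 − 47 = 188→188, 65 − 13 = 52→52) → #0DBC34
33%: (16 − 5.28 = 10.72→11, 235 − 77.55 = 157.45→157, 65 − 21.45 = 43.55→44) → #0B9D2C
89%: (16 − 14.24 = 1.76→2, 235 − 209.15 = 25.85→26, 65 − 57.85 = 7.15→7) → #021A07

#0ECA38, #0EC837, #0DBC34, #0B9D2C, #021A07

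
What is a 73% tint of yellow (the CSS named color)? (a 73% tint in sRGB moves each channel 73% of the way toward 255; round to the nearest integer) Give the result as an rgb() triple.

CSS yellow is rgb(255, 255, 0).
A 73% tint moves each channel 73% toward 255:
  R: 255 + 0.73×(255−255) = 255 + 0 = 255 → 255
  G: 255 + 0 = 255 → 255
  B: 0 + 0.73×(255−0) = 0 + 186.15 = 186.15 → 186

rgb(255, 255, 186)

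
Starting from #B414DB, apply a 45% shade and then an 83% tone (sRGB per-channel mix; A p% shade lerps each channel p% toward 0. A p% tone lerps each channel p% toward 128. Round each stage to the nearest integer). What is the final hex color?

#B414DB is rgb(180, 20, 219).
Per channel, c → c + 0.45(0 − c):
  R: 180 + 0.45×(0−180) = 180 − 81 = 99 → 99
  G: 20 − 9 = 11 → 11
  B: 219 + 0.45×(0−219) = 219 − 98.55 = 120.45 → 120
After the shade: rgb(99, 11, 120) = #630B78.
Per channel, c → c + 0.83(128 − c):
  R: 99 + 0.83×(128−99) = 99 + 24.07 = 123.07 → 123
  G: 11 + 97.11 = 108.11 → 108
  B: 120 + 6.64 = 126.64 → 127
rgb(123, 108, 127) = #7B6C7F.

#7B6C7F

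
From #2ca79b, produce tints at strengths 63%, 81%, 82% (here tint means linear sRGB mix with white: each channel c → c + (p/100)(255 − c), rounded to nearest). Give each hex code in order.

#2ca79b is rgb(44, 167, 155).
63%: (44 + 132.93 = 176.93→177, 167 + 55.44 = 222.44→222, 155 + 63 = 218→218) → #b1deda
81%: (44 + 170.91 = 214.91→215, 167 + 71.28 = 238.28→238, 155 + 81 = 236→236) → #d7eeec
82%: (44 + 173.02 = 217.02→217, 167 + 72.16 = 239.16→239, 155 + 82 = 237→237) → #d9efed

#b1deda, #d7eeec, #d9efed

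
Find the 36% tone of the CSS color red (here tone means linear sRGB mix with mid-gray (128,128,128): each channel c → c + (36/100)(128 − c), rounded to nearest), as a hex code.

#D12E2E

CSS red is rgb(255, 0, 0).
A 36% tone moves each channel 36% toward 128:
  R: 255 − 45.72 = 209.28 → 209
  G: 0 + 0.36×(128−0) = 0 + 46.08 = 46.08 → 46
  B: 0 + 0.36×(128−0) = 0 + 46.08 = 46.08 → 46
rgb(209, 46, 46) = #D12E2E.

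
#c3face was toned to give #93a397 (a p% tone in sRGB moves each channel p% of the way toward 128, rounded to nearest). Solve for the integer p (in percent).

#c3face is rgb(195, 250, 206); #93a397 is rgb(147, 163, 151).
On the G channel (widest range): 163 ≈ 250 + (p/100)(128 − 250), so p ≈ 100×(163 − 250)/(128 − 250) = -8700/-122 = 71.31.
p = 71 reproduces all three channels after rounding.

71%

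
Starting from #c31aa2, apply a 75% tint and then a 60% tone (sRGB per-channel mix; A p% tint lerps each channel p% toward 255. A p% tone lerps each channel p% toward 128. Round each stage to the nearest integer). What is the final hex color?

#c31aa2 is rgb(195, 26, 162).
Lerp each channel 75% toward 255:
  R: 195 + 0.75×(255−195) = 195 + 45 = 240 → 240
  G: 26 + 0.75×(255−26) = 26 + 171.75 = 197.75 → 198
  B: 162 + 0.75×(255−162) = 162 + 69.75 = 231.75 → 232
After the tint: rgb(240, 198, 232) = #f0c6e8.
A 60% tone moves each channel 60% toward 128:
  R: 240 + 0.6×(128−240) = 240 − 67.2 = 172.8 → 173
  G: 198 + 0.6×(128−198) = 198 − 42 = 156 → 156
  B: 232 + 0.6×(128−232) = 232 − 62.4 = 169.6 → 170
rgb(173, 156, 170) = #ad9caa.

#ad9caa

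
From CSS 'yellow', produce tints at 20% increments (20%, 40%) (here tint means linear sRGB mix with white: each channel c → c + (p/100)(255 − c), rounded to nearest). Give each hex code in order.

#FFFF33, #FFFF66

CSS yellow is rgb(255, 255, 0).
20%: (255→255, 255→255, 0 + 51 = 51→51) → #FFFF33
40%: (255→255, 255→255, 0 + 102 = 102→102) → #FFFF66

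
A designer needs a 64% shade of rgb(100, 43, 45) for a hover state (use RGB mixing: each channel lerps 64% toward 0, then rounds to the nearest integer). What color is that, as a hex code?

#240f10

A 64% shade moves each channel 64% toward 0:
  R: 100 + 0.64×(0−100) = 100 − 64 = 36 → 36
  G: 43 + 0.64×(0−43) = 43 − 27.52 = 15.48 → 15
  B: 45 − 28.8 = 16.2 → 16
rgb(36, 15, 16) = #240f10.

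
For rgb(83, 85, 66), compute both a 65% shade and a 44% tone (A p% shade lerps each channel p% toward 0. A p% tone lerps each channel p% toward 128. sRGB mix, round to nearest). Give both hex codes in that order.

65% shade:
  R: 83 − 53.95 = 29.05 → 29
  G: 85 + 0.65×(0−85) = 85 − 55.25 = 29.75 → 30
  B: 66 + 0.65×(0−66) = 66 − 42.9 = 23.1 → 23
  → #1D1E17
44% tone:
  R: 83 + 19.8 = 102.8 → 103
  G: 85 + 0.44×(128−85) = 85 + 18.92 = 103.92 → 104
  B: 66 + 0.44×(128−66) = 66 + 27.28 = 93.28 → 93
  → #67685D

#1D1E17, #67685D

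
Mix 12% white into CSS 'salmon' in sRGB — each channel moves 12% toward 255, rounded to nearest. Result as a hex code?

#fb8f83

CSS salmon is rgb(250, 128, 114).
Lerp each channel 12% toward 255:
  R: 250 + 0.6 = 250.6 → 251
  G: 128 + 0.12×(255−128) = 128 + 15.24 = 143.24 → 143
  B: 114 + 16.92 = 130.92 → 131
rgb(251, 143, 131) = #fb8f83.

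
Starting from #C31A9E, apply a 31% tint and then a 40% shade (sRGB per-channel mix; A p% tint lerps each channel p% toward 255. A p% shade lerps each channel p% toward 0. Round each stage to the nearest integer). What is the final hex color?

#C31A9E is rgb(195, 26, 158).
Per channel, c → c + 0.31(255 − c):
  R: 195 + 0.31×(255−195) = 195 + 18.6 = 213.6 → 214
  G: 26 + 0.31×(255−26) = 26 + 70.99 = 96.99 → 97
  B: 158 + 0.31×(255−158) = 158 + 30.07 = 188.07 → 188
After the tint: rgb(214, 97, 188) = #D661BC.
A 40% shade moves each channel 40% toward 0:
  R: 214 − 85.6 = 128.4 → 128
  G: 97 − 38.8 = 58.2 → 58
  B: 188 + 0.4×(0−188) = 188 − 75.2 = 112.8 → 113
rgb(128, 58, 113) = #803A71.

#803A71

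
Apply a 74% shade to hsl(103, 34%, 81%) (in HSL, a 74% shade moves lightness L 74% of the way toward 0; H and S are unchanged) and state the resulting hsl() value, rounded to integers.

hsl(103, 34%, 21%)

L moves 74% from 81 toward 0: 81 − 59.94 = 21.06 → 21.
H and S are unchanged.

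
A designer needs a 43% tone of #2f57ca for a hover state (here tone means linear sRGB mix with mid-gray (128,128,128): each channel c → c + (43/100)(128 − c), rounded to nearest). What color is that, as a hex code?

#2f57ca is rgb(47, 87, 202).
Lerp each channel 43% toward 128:
  R: 47 + 0.43×(128−47) = 47 + 34.83 = 81.83 → 82
  G: 87 + 17.63 = 104.63 → 105
  B: 202 − 31.82 = 170.18 → 170
rgb(82, 105, 170) = #5269aa.

#5269aa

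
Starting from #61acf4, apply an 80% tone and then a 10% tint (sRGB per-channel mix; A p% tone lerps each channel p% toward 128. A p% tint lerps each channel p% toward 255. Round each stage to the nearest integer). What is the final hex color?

#8795a1

#61acf4 is rgb(97, 172, 244).
An 80% tone moves each channel 80% toward 128:
  R: 97 + 24.8 = 121.8 → 122
  G: 172 + 0.8×(128−172) = 172 − 35.2 = 136.8 → 137
  B: 244 + 0.8×(128−244) = 244 − 92.8 = 151.2 → 151
After the tone: rgb(122, 137, 151) = #7a8997.
Per channel, c → c + 0.1(255 − c):
  R: 122 + 0.1×(255−122) = 122 + 13.3 = 135.3 → 135
  G: 137 + 0.1×(255−137) = 137 + 11.8 = 148.8 → 149
  B: 151 + 10.4 = 161.4 → 161
rgb(135, 149, 161) = #8795a1.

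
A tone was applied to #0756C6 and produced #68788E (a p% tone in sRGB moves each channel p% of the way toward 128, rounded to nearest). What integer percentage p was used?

80%

#0756C6 is rgb(7, 86, 198); #68788E is rgb(104, 120, 142).
On the R channel (widest range): 104 ≈ 7 + (p/100)(128 − 7), so p ≈ 100×(104 − 7)/(128 − 7) = 9700/121 = 80.17.
p = 80 reproduces all three channels after rounding.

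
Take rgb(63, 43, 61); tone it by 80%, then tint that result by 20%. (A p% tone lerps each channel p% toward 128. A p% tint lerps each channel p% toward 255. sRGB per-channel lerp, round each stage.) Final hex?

An 80% tone moves each channel 80% toward 128:
  R: 63 + 0.8×(128−63) = 63 + 52 = 115 → 115
  G: 43 + 0.8×(128−43) = 43 + 68 = 111 → 111
  B: 61 + 0.8×(128−61) = 61 + 53.6 = 114.6 → 115
After the tone: rgb(115, 111, 115) = #736F73.
Lerp each channel 20% toward 255:
  R: 115 + 0.2×(255−115) = 115 + 28 = 143 → 143
  G: 111 + 28.8 = 139.8 → 140
  B: 115 + 0.2×(255−115) = 115 + 28 = 143 → 143
rgb(143, 140, 143) = #8F8C8F.

#8F8C8F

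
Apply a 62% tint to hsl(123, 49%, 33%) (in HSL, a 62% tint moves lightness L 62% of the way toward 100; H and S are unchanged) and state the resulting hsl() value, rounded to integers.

L moves 62% from 33 toward 100: 33 + 41.54 = 74.54 → 75.
H and S are unchanged.

hsl(123, 49%, 75%)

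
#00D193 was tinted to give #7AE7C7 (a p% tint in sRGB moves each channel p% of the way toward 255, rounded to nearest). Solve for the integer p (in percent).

48%

#00D193 is rgb(0, 209, 147); #7AE7C7 is rgb(122, 231, 199).
On the R channel (widest range): 122 ≈ 0 + (p/100)(255 − 0), so p ≈ 100×(122 − 0)/(255 − 0) = 12200/255 = 47.84.
p = 48 reproduces all three channels after rounding.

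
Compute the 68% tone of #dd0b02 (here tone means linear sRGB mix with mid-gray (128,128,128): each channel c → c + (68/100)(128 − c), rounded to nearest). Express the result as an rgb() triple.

#dd0b02 is rgb(221, 11, 2).
A 68% tone moves each channel 68% toward 128:
  R: 221 + 0.68×(128−221) = 221 − 63.24 = 157.76 → 158
  G: 11 + 0.68×(128−11) = 11 + 79.56 = 90.56 → 91
  B: 2 + 85.68 = 87.68 → 88

rgb(158, 91, 88)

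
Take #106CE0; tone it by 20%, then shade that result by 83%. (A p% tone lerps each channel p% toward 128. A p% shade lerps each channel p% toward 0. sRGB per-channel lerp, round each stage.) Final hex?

#061323

#106CE0 is rgb(16, 108, 224).
Per channel, c → c + 0.2(128 − c):
  R: 16 + 0.2×(128−16) = 16 + 22.4 = 38.4 → 38
  G: 108 + 0.2×(128−108) = 108 + 4 = 112 → 112
  B: 224 − 19.2 = 204.8 → 205
After the tone: rgb(38, 112, 205) = #2670CD.
Lerp each channel 83% toward 0:
  R: 38 + 0.83×(0−38) = 38 − 31.54 = 6.46 → 6
  G: 112 + 0.83×(0−112) = 112 − 92.96 = 19.04 → 19
  B: 205 + 0.83×(0−205) = 205 − 170.15 = 34.85 → 35
rgb(6, 19, 35) = #061323.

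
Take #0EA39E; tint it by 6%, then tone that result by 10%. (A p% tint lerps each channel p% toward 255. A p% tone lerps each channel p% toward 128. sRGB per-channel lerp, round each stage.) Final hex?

#0EA39E is rgb(14, 163, 158).
A 6% tint moves each channel 6% toward 255:
  R: 14 + 0.06×(255−14) = 14 + 14.46 = 28.46 → 28
  G: 163 + 5.52 = 168.52 → 169
  B: 158 + 0.06×(255−158) = 158 + 5.82 = 163.82 → 164
After the tint: rgb(28, 169, 164) = #1CA9A4.
A 10% tone moves each channel 10% toward 128:
  R: 28 + 10 = 38 → 38
  G: 169 + 0.1×(128−169) = 169 − 4.1 = 164.9 → 165
  B: 164 + 0.1×(128−164) = 164 − 3.6 = 160.4 → 160
rgb(38, 165, 160) = #26A5A0.

#26A5A0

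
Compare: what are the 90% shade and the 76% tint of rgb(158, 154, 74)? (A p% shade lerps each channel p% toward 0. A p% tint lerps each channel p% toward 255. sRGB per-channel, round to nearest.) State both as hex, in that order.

90% shade:
  R: 158 + 0.9×(0−158) = 158 − 142.2 = 15.8 → 16
  G: 154 − 138.6 = 15.4 → 15
  B: 74 − 66.6 = 7.4 → 7
  → #100F07
76% tint:
  R: 158 + 0.76×(255−158) = 158 + 73.72 = 231.72 → 232
  G: 154 + 76.76 = 230.76 → 231
  B: 74 + 0.76×(255−74) = 74 + 137.56 = 211.56 → 212
  → #E8E7D4

#100F07, #E8E7D4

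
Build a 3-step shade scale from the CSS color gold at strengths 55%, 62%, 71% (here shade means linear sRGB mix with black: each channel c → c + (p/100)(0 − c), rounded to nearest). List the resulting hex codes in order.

CSS gold is rgb(255, 215, 0).
55%: (255 − 140.25 = 114.75→115, 215 − 118.25 = 96.75→97, 0→0) → #736100
62%: (255 − 158.1 = 96.9→97, 215 − 133.3 = 81.7→82, 0→0) → #615200
71%: (255 − 181.05 = 73.95→74, 215 − 152.65 = 62.35→62, 0→0) → #4A3E00

#736100, #615200, #4A3E00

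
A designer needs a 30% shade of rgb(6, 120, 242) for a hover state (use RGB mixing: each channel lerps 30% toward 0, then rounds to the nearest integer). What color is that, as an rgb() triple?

rgb(4, 84, 169)

Lerp each channel 30% toward 0:
  R: 6 − 1.8 = 4.2 → 4
  G: 120 − 36 = 84 → 84
  B: 242 + 0.3×(0−242) = 242 − 72.6 = 169.4 → 169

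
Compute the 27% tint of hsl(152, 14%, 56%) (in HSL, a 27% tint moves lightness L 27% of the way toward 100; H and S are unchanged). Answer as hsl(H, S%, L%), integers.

L moves 27% from 56 toward 100: 56 + 11.88 = 67.88 → 68.
H and S are unchanged.

hsl(152, 14%, 68%)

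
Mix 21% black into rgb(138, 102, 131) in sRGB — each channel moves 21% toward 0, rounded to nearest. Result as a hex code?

A 21% shade moves each channel 21% toward 0:
  R: 138 + 0.21×(0−138) = 138 − 28.98 = 109.02 → 109
  G: 102 + 0.21×(0−102) = 102 − 21.42 = 80.58 → 81
  B: 131 + 0.21×(0−131) = 131 − 27.51 = 103.49 → 103
rgb(109, 81, 103) = #6d5167.

#6d5167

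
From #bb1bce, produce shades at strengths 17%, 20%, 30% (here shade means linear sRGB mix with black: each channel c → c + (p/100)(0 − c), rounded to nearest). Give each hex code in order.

#9b16ab, #9616a5, #831390

#bb1bce is rgb(187, 27, 206).
17%: (187 − 31.79 = 155.21→155, 27 − 4.59 = 22.41→22, 206 − 35.02 = 170.98→171) → #9b16ab
20%: (187 − 37.4 = 149.6→150, 27 − 5.4 = 21.6→22, 206 − 41.2 = 164.8→165) → #9616a5
30%: (187 − 56.1 = 130.9→131, 27 − 8.1 = 18.9→19, 206 − 61.8 = 144.2→144) → #831390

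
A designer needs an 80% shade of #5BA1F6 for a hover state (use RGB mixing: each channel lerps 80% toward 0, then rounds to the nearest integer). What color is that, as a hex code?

#5BA1F6 is rgb(91, 161, 246).
Per channel, c → c + 0.8(0 − c):
  R: 91 + 0.8×(0−91) = 91 − 72.8 = 18.2 → 18
  G: 161 − 128.8 = 32.2 → 32
  B: 246 + 0.8×(0−246) = 246 − 196.8 = 49.2 → 49
rgb(18, 32, 49) = #122031.

#122031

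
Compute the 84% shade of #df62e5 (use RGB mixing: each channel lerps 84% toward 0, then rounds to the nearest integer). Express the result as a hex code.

#241025

#df62e5 is rgb(223, 98, 229).
An 84% shade moves each channel 84% toward 0:
  R: 223 + 0.84×(0−223) = 223 − 187.32 = 35.68 → 36
  G: 98 − 82.32 = 15.68 → 16
  B: 229 − 192.36 = 36.64 → 37
rgb(36, 16, 37) = #241025.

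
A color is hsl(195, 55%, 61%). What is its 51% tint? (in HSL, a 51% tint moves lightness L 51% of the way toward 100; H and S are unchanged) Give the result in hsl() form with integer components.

L moves 51% from 61 toward 100: 61 + 19.89 = 80.89 → 81.
H and S are unchanged.

hsl(195, 55%, 81%)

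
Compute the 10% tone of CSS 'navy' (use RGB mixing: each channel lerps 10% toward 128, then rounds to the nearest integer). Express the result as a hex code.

#0d0d80

CSS navy is rgb(0, 0, 128).
Lerp each channel 10% toward 128:
  R: 0 + 0.1×(128−0) = 0 + 12.8 = 12.8 → 13
  G: 0 + 0.1×(128−0) = 0 + 12.8 = 12.8 → 13
  B: 128 + 0.1×(128−128) = 128 + 0 = 128 → 128
rgb(13, 13, 128) = #0d0d80.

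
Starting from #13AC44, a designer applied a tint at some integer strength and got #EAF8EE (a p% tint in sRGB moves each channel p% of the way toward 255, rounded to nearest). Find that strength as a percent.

91%

#13AC44 is rgb(19, 172, 68); #EAF8EE is rgb(234, 248, 238).
On the R channel (widest range): 234 ≈ 19 + (p/100)(255 − 19), so p ≈ 100×(234 − 19)/(255 − 19) = 21500/236 = 91.10.
p = 91 reproduces all three channels after rounding.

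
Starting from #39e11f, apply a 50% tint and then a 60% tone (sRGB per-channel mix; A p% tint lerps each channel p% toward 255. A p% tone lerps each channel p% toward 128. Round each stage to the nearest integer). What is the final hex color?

#39e11f is rgb(57, 225, 31).
Per channel, c → c + 0.5(255 − c):
  R: 57 + 99 = 156 → 156
  G: 225 + 0.5×(255−225) = 225 + 15 = 240 → 240
  B: 31 + 112 = 143 → 143
After the tint: rgb(156, 240, 143) = #9cf08f.
A 60% tone moves each channel 60% toward 128:
  R: 156 + 0.6×(128−156) = 156 − 16.8 = 139.2 → 139
  G: 240 + 0.6×(128−240) = 240 − 67.2 = 172.8 → 173
  B: 143 − 9 = 134 → 134
rgb(139, 173, 134) = #8bad86.

#8bad86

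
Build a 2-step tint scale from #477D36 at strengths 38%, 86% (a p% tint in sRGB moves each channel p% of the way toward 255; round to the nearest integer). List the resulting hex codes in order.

#477D36 is rgb(71, 125, 54).
38%: (71 + 69.92 = 140.92→141, 125 + 49.4 = 174.4→174, 54 + 76.38 = 130.38→130) → #8DAE82
86%: (71 + 158.24 = 229.24→229, 125 + 111.8 = 236.8→237, 54 + 172.86 = 226.86→227) → #E5EDE3

#8DAE82, #E5EDE3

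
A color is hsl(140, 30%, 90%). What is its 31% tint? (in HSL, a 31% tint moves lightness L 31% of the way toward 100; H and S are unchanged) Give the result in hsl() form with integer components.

L moves 31% from 90 toward 100: 90 + 3.1 = 93.1 → 93.
H and S are unchanged.

hsl(140, 30%, 93%)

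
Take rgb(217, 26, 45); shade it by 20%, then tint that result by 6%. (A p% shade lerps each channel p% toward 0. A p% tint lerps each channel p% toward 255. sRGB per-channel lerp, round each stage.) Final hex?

#B32331

Lerp each channel 20% toward 0:
  R: 217 − 43.4 = 173.6 → 174
  G: 26 + 0.2×(0−26) = 26 − 5.2 = 20.8 → 21
  B: 45 − 9 = 36 → 36
After the shade: rgb(174, 21, 36) = #AE1524.
Lerp each channel 6% toward 255:
  R: 174 + 4.86 = 178.86 → 179
  G: 21 + 0.06×(255−21) = 21 + 14.04 = 35.04 → 35
  B: 36 + 0.06×(255−36) = 36 + 13.14 = 49.14 → 49
rgb(179, 35, 49) = #B32331.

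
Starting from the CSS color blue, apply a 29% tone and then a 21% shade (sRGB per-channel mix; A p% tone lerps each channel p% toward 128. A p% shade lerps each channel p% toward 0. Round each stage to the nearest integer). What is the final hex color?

CSS blue is rgb(0, 0, 255).
A 29% tone moves each channel 29% toward 128:
  R: 0 + 37.12 = 37.12 → 37
  G: 0 + 0.29×(128−0) = 0 + 37.12 = 37.12 → 37
  B: 255 + 0.29×(128−255) = 255 − 36.83 = 218.17 → 218
After the tone: rgb(37, 37, 218) = #2525DA.
A 21% shade moves each channel 21% toward 0:
  R: 37 + 0.21×(0−37) = 37 − 7.77 = 29.23 → 29
  G: 37 − 7.77 = 29.23 → 29
  B: 218 + 0.21×(0−218) = 218 − 45.78 = 172.22 → 172
rgb(29, 29, 172) = #1D1DAC.

#1D1DAC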